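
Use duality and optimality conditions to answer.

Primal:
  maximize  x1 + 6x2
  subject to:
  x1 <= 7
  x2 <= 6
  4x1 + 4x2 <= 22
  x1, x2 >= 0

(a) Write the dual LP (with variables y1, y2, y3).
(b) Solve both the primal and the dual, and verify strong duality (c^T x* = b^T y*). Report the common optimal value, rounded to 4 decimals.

The standard primal-dual pair for 'max c^T x s.t. A x <= b, x >= 0' is:
  Dual:  min b^T y  s.t.  A^T y >= c,  y >= 0.

So the dual LP is:
  minimize  7y1 + 6y2 + 22y3
  subject to:
    y1 + 4y3 >= 1
    y2 + 4y3 >= 6
    y1, y2, y3 >= 0

Solving the primal: x* = (0, 5.5).
  primal value c^T x* = 33.
Solving the dual: y* = (0, 0, 1.5).
  dual value b^T y* = 33.
Strong duality: c^T x* = b^T y*. Confirmed.

33


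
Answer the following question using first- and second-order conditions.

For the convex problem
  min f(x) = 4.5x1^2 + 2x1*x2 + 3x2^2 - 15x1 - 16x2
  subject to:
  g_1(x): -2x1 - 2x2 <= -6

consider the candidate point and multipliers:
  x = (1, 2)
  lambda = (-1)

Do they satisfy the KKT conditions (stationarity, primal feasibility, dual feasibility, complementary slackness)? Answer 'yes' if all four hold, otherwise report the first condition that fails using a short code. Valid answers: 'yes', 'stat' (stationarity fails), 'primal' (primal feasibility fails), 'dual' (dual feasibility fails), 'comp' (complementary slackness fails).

Gradient of f: grad f(x) = Q x + c = (-2, -2)
Constraint values g_i(x) = a_i^T x - b_i:
  g_1((1, 2)) = 0
Stationarity residual: grad f(x) + sum_i lambda_i a_i = (0, 0)
  -> stationarity OK
Primal feasibility (all g_i <= 0): OK
Dual feasibility (all lambda_i >= 0): FAILS
Complementary slackness (lambda_i * g_i(x) = 0 for all i): OK

Verdict: the first failing condition is dual_feasibility -> dual.

dual


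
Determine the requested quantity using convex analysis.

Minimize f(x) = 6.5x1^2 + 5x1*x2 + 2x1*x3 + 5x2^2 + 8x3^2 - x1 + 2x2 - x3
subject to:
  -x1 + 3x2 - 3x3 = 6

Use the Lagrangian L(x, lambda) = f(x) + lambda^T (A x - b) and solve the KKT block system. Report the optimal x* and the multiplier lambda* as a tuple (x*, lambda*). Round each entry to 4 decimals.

Form the Lagrangian:
  L(x, lambda) = (1/2) x^T Q x + c^T x + lambda^T (A x - b)
Stationarity (grad_x L = 0): Q x + c + A^T lambda = 0.
Primal feasibility: A x = b.

This gives the KKT block system:
  [ Q   A^T ] [ x     ]   [-c ]
  [ A    0  ] [ lambda ] = [ b ]

Solving the linear system:
  x*      = (-0.5988, 1.2307, -0.5697)
  lambda* = (-3.7709)
  f(x*)   = 13.1277

x* = (-0.5988, 1.2307, -0.5697), lambda* = (-3.7709)


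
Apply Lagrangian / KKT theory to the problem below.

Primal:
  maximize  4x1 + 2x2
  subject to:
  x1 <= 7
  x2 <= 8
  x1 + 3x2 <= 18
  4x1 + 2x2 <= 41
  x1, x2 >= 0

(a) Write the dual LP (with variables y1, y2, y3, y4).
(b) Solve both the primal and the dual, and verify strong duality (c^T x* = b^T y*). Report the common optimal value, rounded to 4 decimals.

The standard primal-dual pair for 'max c^T x s.t. A x <= b, x >= 0' is:
  Dual:  min b^T y  s.t.  A^T y >= c,  y >= 0.

So the dual LP is:
  minimize  7y1 + 8y2 + 18y3 + 41y4
  subject to:
    y1 + y3 + 4y4 >= 4
    y2 + 3y3 + 2y4 >= 2
    y1, y2, y3, y4 >= 0

Solving the primal: x* = (7, 3.6667).
  primal value c^T x* = 35.3333.
Solving the dual: y* = (3.3333, 0, 0.6667, 0).
  dual value b^T y* = 35.3333.
Strong duality: c^T x* = b^T y*. Confirmed.

35.3333


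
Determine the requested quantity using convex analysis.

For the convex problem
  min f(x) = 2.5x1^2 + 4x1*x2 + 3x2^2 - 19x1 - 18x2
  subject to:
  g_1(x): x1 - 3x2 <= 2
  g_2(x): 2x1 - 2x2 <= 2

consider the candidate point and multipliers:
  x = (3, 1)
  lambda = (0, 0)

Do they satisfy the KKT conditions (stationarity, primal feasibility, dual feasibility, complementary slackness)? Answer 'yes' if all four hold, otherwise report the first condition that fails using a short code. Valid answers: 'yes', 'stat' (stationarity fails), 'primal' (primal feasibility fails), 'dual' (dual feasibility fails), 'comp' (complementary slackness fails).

Gradient of f: grad f(x) = Q x + c = (0, 0)
Constraint values g_i(x) = a_i^T x - b_i:
  g_1((3, 1)) = -2
  g_2((3, 1)) = 2
Stationarity residual: grad f(x) + sum_i lambda_i a_i = (0, 0)
  -> stationarity OK
Primal feasibility (all g_i <= 0): FAILS
Dual feasibility (all lambda_i >= 0): OK
Complementary slackness (lambda_i * g_i(x) = 0 for all i): OK

Verdict: the first failing condition is primal_feasibility -> primal.

primal


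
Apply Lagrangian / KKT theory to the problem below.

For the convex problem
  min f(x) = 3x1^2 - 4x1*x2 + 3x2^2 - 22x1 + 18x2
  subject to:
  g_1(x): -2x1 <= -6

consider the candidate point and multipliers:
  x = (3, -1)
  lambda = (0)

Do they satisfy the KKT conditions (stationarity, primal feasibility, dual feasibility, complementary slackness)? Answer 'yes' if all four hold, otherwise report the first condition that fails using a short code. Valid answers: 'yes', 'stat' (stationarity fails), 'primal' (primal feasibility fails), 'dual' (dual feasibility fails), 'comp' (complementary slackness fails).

Gradient of f: grad f(x) = Q x + c = (0, 0)
Constraint values g_i(x) = a_i^T x - b_i:
  g_1((3, -1)) = 0
Stationarity residual: grad f(x) + sum_i lambda_i a_i = (0, 0)
  -> stationarity OK
Primal feasibility (all g_i <= 0): OK
Dual feasibility (all lambda_i >= 0): OK
Complementary slackness (lambda_i * g_i(x) = 0 for all i): OK

Verdict: yes, KKT holds.

yes


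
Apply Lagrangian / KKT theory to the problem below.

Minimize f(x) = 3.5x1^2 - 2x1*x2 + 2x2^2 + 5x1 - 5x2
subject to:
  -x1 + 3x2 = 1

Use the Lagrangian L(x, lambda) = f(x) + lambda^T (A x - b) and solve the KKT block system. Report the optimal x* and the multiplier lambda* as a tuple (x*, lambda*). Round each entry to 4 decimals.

Form the Lagrangian:
  L(x, lambda) = (1/2) x^T Q x + c^T x + lambda^T (A x - b)
Stationarity (grad_x L = 0): Q x + c + A^T lambda = 0.
Primal feasibility: A x = b.

This gives the KKT block system:
  [ Q   A^T ] [ x     ]   [-c ]
  [ A    0  ] [ lambda ] = [ b ]

Solving the linear system:
  x*      = (-0.5091, 0.1636)
  lambda* = (1.1091)
  f(x*)   = -2.2364

x* = (-0.5091, 0.1636), lambda* = (1.1091)


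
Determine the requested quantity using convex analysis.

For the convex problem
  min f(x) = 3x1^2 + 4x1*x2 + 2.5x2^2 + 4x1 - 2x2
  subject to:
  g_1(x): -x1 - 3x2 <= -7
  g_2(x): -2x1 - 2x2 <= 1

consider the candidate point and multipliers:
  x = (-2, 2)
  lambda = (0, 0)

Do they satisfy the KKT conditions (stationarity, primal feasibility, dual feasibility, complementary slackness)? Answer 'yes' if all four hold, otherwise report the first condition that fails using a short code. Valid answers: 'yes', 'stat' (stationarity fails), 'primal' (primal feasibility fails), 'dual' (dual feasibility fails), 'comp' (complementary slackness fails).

Gradient of f: grad f(x) = Q x + c = (0, 0)
Constraint values g_i(x) = a_i^T x - b_i:
  g_1((-2, 2)) = 3
  g_2((-2, 2)) = -1
Stationarity residual: grad f(x) + sum_i lambda_i a_i = (0, 0)
  -> stationarity OK
Primal feasibility (all g_i <= 0): FAILS
Dual feasibility (all lambda_i >= 0): OK
Complementary slackness (lambda_i * g_i(x) = 0 for all i): OK

Verdict: the first failing condition is primal_feasibility -> primal.

primal


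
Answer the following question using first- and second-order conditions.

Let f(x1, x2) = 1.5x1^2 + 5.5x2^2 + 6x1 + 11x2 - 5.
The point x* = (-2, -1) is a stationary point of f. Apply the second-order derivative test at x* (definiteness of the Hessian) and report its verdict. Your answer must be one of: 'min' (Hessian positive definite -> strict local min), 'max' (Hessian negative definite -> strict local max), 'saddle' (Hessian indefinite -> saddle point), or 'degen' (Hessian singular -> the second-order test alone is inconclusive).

Compute the Hessian H = grad^2 f:
  H = [[3, 0], [0, 11]]
Verify stationarity: grad f(x*) = H x* + g = (0, 0).
Eigenvalues of H: 3, 11.
Both eigenvalues > 0, so H is positive definite -> x* is a strict local min.

min


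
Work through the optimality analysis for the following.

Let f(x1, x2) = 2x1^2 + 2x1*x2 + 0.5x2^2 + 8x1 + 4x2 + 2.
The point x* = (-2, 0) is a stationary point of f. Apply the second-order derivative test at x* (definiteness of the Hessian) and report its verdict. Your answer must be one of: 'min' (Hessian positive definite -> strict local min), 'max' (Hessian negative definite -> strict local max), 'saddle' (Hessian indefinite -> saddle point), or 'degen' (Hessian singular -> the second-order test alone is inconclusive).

Compute the Hessian H = grad^2 f:
  H = [[4, 2], [2, 1]]
Verify stationarity: grad f(x*) = H x* + g = (0, 0).
Eigenvalues of H: 0, 5.
H has a zero eigenvalue (singular; positive semidefinite but not definite), so H is neither positive definite, negative definite, nor indefinite. The second-order test alone is inconclusive -> degen.
(Indeed, f is constant along the null direction of H through x*, so x* is not a strict local extremum.)

degen


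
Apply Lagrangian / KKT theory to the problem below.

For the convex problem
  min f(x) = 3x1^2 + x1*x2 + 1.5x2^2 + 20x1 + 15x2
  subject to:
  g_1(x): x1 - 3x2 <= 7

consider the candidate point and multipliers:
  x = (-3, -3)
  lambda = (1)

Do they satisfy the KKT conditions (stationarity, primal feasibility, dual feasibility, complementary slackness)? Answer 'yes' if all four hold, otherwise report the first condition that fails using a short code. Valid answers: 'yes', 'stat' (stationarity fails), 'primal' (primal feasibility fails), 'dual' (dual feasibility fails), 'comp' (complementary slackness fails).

Gradient of f: grad f(x) = Q x + c = (-1, 3)
Constraint values g_i(x) = a_i^T x - b_i:
  g_1((-3, -3)) = -1
Stationarity residual: grad f(x) + sum_i lambda_i a_i = (0, 0)
  -> stationarity OK
Primal feasibility (all g_i <= 0): OK
Dual feasibility (all lambda_i >= 0): OK
Complementary slackness (lambda_i * g_i(x) = 0 for all i): FAILS

Verdict: the first failing condition is complementary_slackness -> comp.

comp


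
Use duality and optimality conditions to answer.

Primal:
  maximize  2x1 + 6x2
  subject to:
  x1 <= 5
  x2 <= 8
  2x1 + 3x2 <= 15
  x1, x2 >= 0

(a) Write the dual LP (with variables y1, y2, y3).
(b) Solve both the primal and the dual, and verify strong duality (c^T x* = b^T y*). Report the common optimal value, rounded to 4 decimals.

The standard primal-dual pair for 'max c^T x s.t. A x <= b, x >= 0' is:
  Dual:  min b^T y  s.t.  A^T y >= c,  y >= 0.

So the dual LP is:
  minimize  5y1 + 8y2 + 15y3
  subject to:
    y1 + 2y3 >= 2
    y2 + 3y3 >= 6
    y1, y2, y3 >= 0

Solving the primal: x* = (0, 5).
  primal value c^T x* = 30.
Solving the dual: y* = (0, 0, 2).
  dual value b^T y* = 30.
Strong duality: c^T x* = b^T y*. Confirmed.

30


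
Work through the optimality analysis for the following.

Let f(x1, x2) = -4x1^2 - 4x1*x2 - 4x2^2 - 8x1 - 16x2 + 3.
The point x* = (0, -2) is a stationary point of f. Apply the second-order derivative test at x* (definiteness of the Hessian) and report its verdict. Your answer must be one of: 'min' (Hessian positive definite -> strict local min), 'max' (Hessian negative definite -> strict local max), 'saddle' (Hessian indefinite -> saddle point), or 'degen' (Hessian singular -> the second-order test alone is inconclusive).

Compute the Hessian H = grad^2 f:
  H = [[-8, -4], [-4, -8]]
Verify stationarity: grad f(x*) = H x* + g = (0, 0).
Eigenvalues of H: -12, -4.
Both eigenvalues < 0, so H is negative definite -> x* is a strict local max.

max


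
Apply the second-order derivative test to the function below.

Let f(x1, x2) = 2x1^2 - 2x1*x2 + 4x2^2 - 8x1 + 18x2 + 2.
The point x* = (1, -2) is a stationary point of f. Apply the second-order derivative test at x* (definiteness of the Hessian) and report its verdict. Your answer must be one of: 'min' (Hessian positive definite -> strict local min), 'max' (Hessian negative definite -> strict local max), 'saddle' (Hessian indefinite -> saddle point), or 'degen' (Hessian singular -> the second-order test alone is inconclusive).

Compute the Hessian H = grad^2 f:
  H = [[4, -2], [-2, 8]]
Verify stationarity: grad f(x*) = H x* + g = (0, 0).
Eigenvalues of H: 3.1716, 8.8284.
Both eigenvalues > 0, so H is positive definite -> x* is a strict local min.

min


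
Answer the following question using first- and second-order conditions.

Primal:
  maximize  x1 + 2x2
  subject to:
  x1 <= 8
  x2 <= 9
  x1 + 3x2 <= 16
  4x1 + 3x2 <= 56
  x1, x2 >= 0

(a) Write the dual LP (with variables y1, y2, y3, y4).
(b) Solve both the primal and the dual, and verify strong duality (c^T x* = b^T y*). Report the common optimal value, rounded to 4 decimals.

The standard primal-dual pair for 'max c^T x s.t. A x <= b, x >= 0' is:
  Dual:  min b^T y  s.t.  A^T y >= c,  y >= 0.

So the dual LP is:
  minimize  8y1 + 9y2 + 16y3 + 56y4
  subject to:
    y1 + y3 + 4y4 >= 1
    y2 + 3y3 + 3y4 >= 2
    y1, y2, y3, y4 >= 0

Solving the primal: x* = (8, 2.6667).
  primal value c^T x* = 13.3333.
Solving the dual: y* = (0.3333, 0, 0.6667, 0).
  dual value b^T y* = 13.3333.
Strong duality: c^T x* = b^T y*. Confirmed.

13.3333


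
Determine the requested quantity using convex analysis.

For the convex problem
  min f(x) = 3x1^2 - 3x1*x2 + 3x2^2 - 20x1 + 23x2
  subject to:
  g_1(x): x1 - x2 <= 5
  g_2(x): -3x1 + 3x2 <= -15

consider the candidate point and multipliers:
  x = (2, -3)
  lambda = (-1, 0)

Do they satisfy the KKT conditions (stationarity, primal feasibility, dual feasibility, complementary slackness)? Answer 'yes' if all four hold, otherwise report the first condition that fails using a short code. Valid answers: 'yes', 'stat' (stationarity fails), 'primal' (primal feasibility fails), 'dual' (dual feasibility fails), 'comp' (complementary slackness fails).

Gradient of f: grad f(x) = Q x + c = (1, -1)
Constraint values g_i(x) = a_i^T x - b_i:
  g_1((2, -3)) = 0
  g_2((2, -3)) = 0
Stationarity residual: grad f(x) + sum_i lambda_i a_i = (0, 0)
  -> stationarity OK
Primal feasibility (all g_i <= 0): OK
Dual feasibility (all lambda_i >= 0): FAILS
Complementary slackness (lambda_i * g_i(x) = 0 for all i): OK

Verdict: the first failing condition is dual_feasibility -> dual.

dual


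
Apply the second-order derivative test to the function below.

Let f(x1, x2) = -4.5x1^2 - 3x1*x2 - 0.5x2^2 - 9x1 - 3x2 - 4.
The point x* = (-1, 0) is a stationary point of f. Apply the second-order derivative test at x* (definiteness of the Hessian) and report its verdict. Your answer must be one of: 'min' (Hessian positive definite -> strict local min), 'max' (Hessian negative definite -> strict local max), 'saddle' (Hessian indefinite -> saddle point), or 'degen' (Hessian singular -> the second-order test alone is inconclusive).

Compute the Hessian H = grad^2 f:
  H = [[-9, -3], [-3, -1]]
Verify stationarity: grad f(x*) = H x* + g = (0, 0).
Eigenvalues of H: -10, 0.
H has a zero eigenvalue (singular; negative semidefinite but not definite), so H is neither positive definite, negative definite, nor indefinite. The second-order test alone is inconclusive -> degen.
(Indeed, f is constant along the null direction of H through x*, so x* is not a strict local extremum.)

degen


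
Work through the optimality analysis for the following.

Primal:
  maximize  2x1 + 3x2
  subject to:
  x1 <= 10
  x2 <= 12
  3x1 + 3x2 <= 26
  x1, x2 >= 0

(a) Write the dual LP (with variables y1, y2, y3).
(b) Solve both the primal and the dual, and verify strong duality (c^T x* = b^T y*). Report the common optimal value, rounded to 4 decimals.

The standard primal-dual pair for 'max c^T x s.t. A x <= b, x >= 0' is:
  Dual:  min b^T y  s.t.  A^T y >= c,  y >= 0.

So the dual LP is:
  minimize  10y1 + 12y2 + 26y3
  subject to:
    y1 + 3y3 >= 2
    y2 + 3y3 >= 3
    y1, y2, y3 >= 0

Solving the primal: x* = (0, 8.6667).
  primal value c^T x* = 26.
Solving the dual: y* = (0, 0, 1).
  dual value b^T y* = 26.
Strong duality: c^T x* = b^T y*. Confirmed.

26


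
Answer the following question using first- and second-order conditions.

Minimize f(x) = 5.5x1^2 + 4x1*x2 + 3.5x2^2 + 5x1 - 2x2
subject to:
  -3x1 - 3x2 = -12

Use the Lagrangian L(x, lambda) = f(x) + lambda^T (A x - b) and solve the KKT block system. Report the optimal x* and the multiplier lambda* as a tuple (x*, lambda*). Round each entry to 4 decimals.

Form the Lagrangian:
  L(x, lambda) = (1/2) x^T Q x + c^T x + lambda^T (A x - b)
Stationarity (grad_x L = 0): Q x + c + A^T lambda = 0.
Primal feasibility: A x = b.

This gives the KKT block system:
  [ Q   A^T ] [ x     ]   [-c ]
  [ A    0  ] [ lambda ] = [ b ]

Solving the linear system:
  x*      = (0.5, 3.5)
  lambda* = (8.1667)
  f(x*)   = 46.75

x* = (0.5, 3.5), lambda* = (8.1667)


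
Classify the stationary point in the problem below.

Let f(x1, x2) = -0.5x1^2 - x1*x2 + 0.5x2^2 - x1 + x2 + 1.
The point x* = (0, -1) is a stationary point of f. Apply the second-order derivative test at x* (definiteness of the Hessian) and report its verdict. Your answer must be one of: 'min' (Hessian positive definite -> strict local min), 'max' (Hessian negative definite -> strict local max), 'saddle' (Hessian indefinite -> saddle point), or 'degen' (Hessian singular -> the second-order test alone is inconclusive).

Compute the Hessian H = grad^2 f:
  H = [[-1, -1], [-1, 1]]
Verify stationarity: grad f(x*) = H x* + g = (0, 0).
Eigenvalues of H: -1.4142, 1.4142.
Eigenvalues have mixed signs, so H is indefinite -> x* is a saddle point.

saddle


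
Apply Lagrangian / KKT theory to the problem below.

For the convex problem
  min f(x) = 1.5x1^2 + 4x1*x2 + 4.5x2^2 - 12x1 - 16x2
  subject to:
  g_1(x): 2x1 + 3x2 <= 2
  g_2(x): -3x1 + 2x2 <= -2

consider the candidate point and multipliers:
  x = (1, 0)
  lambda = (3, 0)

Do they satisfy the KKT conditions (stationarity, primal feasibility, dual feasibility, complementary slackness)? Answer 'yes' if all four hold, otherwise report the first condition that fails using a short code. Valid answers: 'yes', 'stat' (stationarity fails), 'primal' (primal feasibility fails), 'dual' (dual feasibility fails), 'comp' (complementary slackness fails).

Gradient of f: grad f(x) = Q x + c = (-9, -12)
Constraint values g_i(x) = a_i^T x - b_i:
  g_1((1, 0)) = 0
  g_2((1, 0)) = -1
Stationarity residual: grad f(x) + sum_i lambda_i a_i = (-3, -3)
  -> stationarity FAILS
Primal feasibility (all g_i <= 0): OK
Dual feasibility (all lambda_i >= 0): OK
Complementary slackness (lambda_i * g_i(x) = 0 for all i): OK

Verdict: the first failing condition is stationarity -> stat.

stat


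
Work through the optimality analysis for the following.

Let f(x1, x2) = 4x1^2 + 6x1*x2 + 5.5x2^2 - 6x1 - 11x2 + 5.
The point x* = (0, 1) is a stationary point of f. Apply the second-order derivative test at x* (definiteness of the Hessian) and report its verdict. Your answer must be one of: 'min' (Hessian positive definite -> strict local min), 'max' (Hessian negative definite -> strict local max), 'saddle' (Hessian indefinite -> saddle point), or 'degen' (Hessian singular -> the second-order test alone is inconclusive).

Compute the Hessian H = grad^2 f:
  H = [[8, 6], [6, 11]]
Verify stationarity: grad f(x*) = H x* + g = (0, 0).
Eigenvalues of H: 3.3153, 15.6847.
Both eigenvalues > 0, so H is positive definite -> x* is a strict local min.

min


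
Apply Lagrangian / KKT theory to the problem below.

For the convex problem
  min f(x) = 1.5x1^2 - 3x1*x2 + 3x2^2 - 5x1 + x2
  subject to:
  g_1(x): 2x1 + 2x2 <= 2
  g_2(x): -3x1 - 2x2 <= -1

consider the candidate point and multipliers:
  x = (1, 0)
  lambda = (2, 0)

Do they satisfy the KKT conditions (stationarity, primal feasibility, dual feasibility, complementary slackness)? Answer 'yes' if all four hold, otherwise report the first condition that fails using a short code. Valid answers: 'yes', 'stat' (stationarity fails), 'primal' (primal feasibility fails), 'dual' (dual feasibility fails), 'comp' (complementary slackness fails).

Gradient of f: grad f(x) = Q x + c = (-2, -2)
Constraint values g_i(x) = a_i^T x - b_i:
  g_1((1, 0)) = 0
  g_2((1, 0)) = -2
Stationarity residual: grad f(x) + sum_i lambda_i a_i = (2, 2)
  -> stationarity FAILS
Primal feasibility (all g_i <= 0): OK
Dual feasibility (all lambda_i >= 0): OK
Complementary slackness (lambda_i * g_i(x) = 0 for all i): OK

Verdict: the first failing condition is stationarity -> stat.

stat


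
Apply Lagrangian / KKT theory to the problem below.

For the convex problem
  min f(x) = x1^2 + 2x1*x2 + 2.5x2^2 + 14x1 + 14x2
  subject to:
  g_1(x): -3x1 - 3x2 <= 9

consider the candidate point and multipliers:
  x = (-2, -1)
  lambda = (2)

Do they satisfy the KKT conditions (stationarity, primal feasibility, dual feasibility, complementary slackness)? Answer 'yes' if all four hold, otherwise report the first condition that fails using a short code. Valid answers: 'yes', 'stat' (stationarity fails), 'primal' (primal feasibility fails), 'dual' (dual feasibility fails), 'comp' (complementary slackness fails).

Gradient of f: grad f(x) = Q x + c = (8, 5)
Constraint values g_i(x) = a_i^T x - b_i:
  g_1((-2, -1)) = 0
Stationarity residual: grad f(x) + sum_i lambda_i a_i = (2, -1)
  -> stationarity FAILS
Primal feasibility (all g_i <= 0): OK
Dual feasibility (all lambda_i >= 0): OK
Complementary slackness (lambda_i * g_i(x) = 0 for all i): OK

Verdict: the first failing condition is stationarity -> stat.

stat


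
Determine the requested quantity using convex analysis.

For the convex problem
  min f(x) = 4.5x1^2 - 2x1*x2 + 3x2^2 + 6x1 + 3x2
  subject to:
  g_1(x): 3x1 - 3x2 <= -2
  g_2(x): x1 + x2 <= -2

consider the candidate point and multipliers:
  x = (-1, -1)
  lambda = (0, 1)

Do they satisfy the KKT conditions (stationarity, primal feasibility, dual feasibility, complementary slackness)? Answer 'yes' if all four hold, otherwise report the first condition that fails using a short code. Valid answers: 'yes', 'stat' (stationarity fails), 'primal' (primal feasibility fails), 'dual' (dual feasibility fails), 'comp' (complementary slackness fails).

Gradient of f: grad f(x) = Q x + c = (-1, -1)
Constraint values g_i(x) = a_i^T x - b_i:
  g_1((-1, -1)) = 2
  g_2((-1, -1)) = 0
Stationarity residual: grad f(x) + sum_i lambda_i a_i = (0, 0)
  -> stationarity OK
Primal feasibility (all g_i <= 0): FAILS
Dual feasibility (all lambda_i >= 0): OK
Complementary slackness (lambda_i * g_i(x) = 0 for all i): OK

Verdict: the first failing condition is primal_feasibility -> primal.

primal


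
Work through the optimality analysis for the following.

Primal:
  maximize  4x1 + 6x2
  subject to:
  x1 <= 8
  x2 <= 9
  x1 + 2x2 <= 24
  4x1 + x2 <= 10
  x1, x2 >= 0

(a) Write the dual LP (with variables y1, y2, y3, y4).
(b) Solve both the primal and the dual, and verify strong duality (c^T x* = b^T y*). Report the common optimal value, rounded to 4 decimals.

The standard primal-dual pair for 'max c^T x s.t. A x <= b, x >= 0' is:
  Dual:  min b^T y  s.t.  A^T y >= c,  y >= 0.

So the dual LP is:
  minimize  8y1 + 9y2 + 24y3 + 10y4
  subject to:
    y1 + y3 + 4y4 >= 4
    y2 + 2y3 + y4 >= 6
    y1, y2, y3, y4 >= 0

Solving the primal: x* = (0.25, 9).
  primal value c^T x* = 55.
Solving the dual: y* = (0, 5, 0, 1).
  dual value b^T y* = 55.
Strong duality: c^T x* = b^T y*. Confirmed.

55


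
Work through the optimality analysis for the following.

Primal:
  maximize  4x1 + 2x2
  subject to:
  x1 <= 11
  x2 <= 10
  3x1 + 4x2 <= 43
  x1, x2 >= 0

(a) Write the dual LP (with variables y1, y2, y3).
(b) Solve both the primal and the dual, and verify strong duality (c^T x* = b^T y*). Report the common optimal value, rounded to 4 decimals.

The standard primal-dual pair for 'max c^T x s.t. A x <= b, x >= 0' is:
  Dual:  min b^T y  s.t.  A^T y >= c,  y >= 0.

So the dual LP is:
  minimize  11y1 + 10y2 + 43y3
  subject to:
    y1 + 3y3 >= 4
    y2 + 4y3 >= 2
    y1, y2, y3 >= 0

Solving the primal: x* = (11, 2.5).
  primal value c^T x* = 49.
Solving the dual: y* = (2.5, 0, 0.5).
  dual value b^T y* = 49.
Strong duality: c^T x* = b^T y*. Confirmed.

49


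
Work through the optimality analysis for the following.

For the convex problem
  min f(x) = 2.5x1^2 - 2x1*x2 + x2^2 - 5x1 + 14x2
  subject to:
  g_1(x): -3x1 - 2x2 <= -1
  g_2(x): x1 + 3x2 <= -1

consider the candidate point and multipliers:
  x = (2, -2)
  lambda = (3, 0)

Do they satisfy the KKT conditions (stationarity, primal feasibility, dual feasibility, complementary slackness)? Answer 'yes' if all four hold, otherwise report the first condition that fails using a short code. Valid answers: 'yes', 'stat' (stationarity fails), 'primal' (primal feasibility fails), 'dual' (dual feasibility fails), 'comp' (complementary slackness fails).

Gradient of f: grad f(x) = Q x + c = (9, 6)
Constraint values g_i(x) = a_i^T x - b_i:
  g_1((2, -2)) = -1
  g_2((2, -2)) = -3
Stationarity residual: grad f(x) + sum_i lambda_i a_i = (0, 0)
  -> stationarity OK
Primal feasibility (all g_i <= 0): OK
Dual feasibility (all lambda_i >= 0): OK
Complementary slackness (lambda_i * g_i(x) = 0 for all i): FAILS

Verdict: the first failing condition is complementary_slackness -> comp.

comp


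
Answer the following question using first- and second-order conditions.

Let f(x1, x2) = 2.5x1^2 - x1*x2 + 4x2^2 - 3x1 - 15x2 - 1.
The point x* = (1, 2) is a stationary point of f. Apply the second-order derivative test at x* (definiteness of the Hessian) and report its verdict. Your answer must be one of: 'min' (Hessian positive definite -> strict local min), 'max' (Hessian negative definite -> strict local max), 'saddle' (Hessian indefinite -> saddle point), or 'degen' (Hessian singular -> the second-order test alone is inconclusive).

Compute the Hessian H = grad^2 f:
  H = [[5, -1], [-1, 8]]
Verify stationarity: grad f(x*) = H x* + g = (0, 0).
Eigenvalues of H: 4.6972, 8.3028.
Both eigenvalues > 0, so H is positive definite -> x* is a strict local min.

min


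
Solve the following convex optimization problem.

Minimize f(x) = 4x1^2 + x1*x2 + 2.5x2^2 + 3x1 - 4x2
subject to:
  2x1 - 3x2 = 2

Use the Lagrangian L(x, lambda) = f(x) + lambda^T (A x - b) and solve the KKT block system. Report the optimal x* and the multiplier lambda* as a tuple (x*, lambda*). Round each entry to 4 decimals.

Form the Lagrangian:
  L(x, lambda) = (1/2) x^T Q x + c^T x + lambda^T (A x - b)
Stationarity (grad_x L = 0): Q x + c + A^T lambda = 0.
Primal feasibility: A x = b.

This gives the KKT block system:
  [ Q   A^T ] [ x     ]   [-c ]
  [ A    0  ] [ lambda ] = [ b ]

Solving the linear system:
  x*      = (0.2212, -0.5192)
  lambda* = (-2.125)
  f(x*)   = 3.4952

x* = (0.2212, -0.5192), lambda* = (-2.125)


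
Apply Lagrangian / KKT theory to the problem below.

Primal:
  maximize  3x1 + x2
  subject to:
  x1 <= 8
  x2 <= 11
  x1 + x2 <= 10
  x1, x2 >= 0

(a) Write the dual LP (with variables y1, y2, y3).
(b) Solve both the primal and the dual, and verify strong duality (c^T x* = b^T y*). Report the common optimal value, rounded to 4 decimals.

The standard primal-dual pair for 'max c^T x s.t. A x <= b, x >= 0' is:
  Dual:  min b^T y  s.t.  A^T y >= c,  y >= 0.

So the dual LP is:
  minimize  8y1 + 11y2 + 10y3
  subject to:
    y1 + y3 >= 3
    y2 + y3 >= 1
    y1, y2, y3 >= 0

Solving the primal: x* = (8, 2).
  primal value c^T x* = 26.
Solving the dual: y* = (2, 0, 1).
  dual value b^T y* = 26.
Strong duality: c^T x* = b^T y*. Confirmed.

26


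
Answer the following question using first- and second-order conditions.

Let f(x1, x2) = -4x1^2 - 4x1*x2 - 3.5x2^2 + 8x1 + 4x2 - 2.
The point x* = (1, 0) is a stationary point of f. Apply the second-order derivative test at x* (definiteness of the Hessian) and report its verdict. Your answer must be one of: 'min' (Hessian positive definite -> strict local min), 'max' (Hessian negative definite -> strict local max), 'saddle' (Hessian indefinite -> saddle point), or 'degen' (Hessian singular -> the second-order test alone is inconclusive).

Compute the Hessian H = grad^2 f:
  H = [[-8, -4], [-4, -7]]
Verify stationarity: grad f(x*) = H x* + g = (0, 0).
Eigenvalues of H: -11.5311, -3.4689.
Both eigenvalues < 0, so H is negative definite -> x* is a strict local max.

max


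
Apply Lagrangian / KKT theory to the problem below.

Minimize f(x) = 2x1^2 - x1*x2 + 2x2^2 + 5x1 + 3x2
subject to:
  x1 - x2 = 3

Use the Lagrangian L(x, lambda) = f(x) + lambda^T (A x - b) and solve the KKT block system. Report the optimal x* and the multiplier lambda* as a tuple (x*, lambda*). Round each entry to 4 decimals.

Form the Lagrangian:
  L(x, lambda) = (1/2) x^T Q x + c^T x + lambda^T (A x - b)
Stationarity (grad_x L = 0): Q x + c + A^T lambda = 0.
Primal feasibility: A x = b.

This gives the KKT block system:
  [ Q   A^T ] [ x     ]   [-c ]
  [ A    0  ] [ lambda ] = [ b ]

Solving the linear system:
  x*      = (0.1667, -2.8333)
  lambda* = (-8.5)
  f(x*)   = 8.9167

x* = (0.1667, -2.8333), lambda* = (-8.5)


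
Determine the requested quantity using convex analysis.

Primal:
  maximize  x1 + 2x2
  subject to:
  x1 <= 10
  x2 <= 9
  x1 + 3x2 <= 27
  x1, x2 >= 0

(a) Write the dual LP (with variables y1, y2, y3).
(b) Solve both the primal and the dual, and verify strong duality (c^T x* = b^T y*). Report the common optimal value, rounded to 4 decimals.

The standard primal-dual pair for 'max c^T x s.t. A x <= b, x >= 0' is:
  Dual:  min b^T y  s.t.  A^T y >= c,  y >= 0.

So the dual LP is:
  minimize  10y1 + 9y2 + 27y3
  subject to:
    y1 + y3 >= 1
    y2 + 3y3 >= 2
    y1, y2, y3 >= 0

Solving the primal: x* = (10, 5.6667).
  primal value c^T x* = 21.3333.
Solving the dual: y* = (0.3333, 0, 0.6667).
  dual value b^T y* = 21.3333.
Strong duality: c^T x* = b^T y*. Confirmed.

21.3333


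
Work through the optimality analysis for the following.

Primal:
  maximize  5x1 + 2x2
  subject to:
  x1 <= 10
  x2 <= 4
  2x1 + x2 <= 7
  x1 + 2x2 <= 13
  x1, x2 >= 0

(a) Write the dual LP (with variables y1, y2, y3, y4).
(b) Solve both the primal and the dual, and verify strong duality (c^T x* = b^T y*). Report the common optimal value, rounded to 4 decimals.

The standard primal-dual pair for 'max c^T x s.t. A x <= b, x >= 0' is:
  Dual:  min b^T y  s.t.  A^T y >= c,  y >= 0.

So the dual LP is:
  minimize  10y1 + 4y2 + 7y3 + 13y4
  subject to:
    y1 + 2y3 + y4 >= 5
    y2 + y3 + 2y4 >= 2
    y1, y2, y3, y4 >= 0

Solving the primal: x* = (3.5, 0).
  primal value c^T x* = 17.5.
Solving the dual: y* = (0, 0, 2.5, 0).
  dual value b^T y* = 17.5.
Strong duality: c^T x* = b^T y*. Confirmed.

17.5


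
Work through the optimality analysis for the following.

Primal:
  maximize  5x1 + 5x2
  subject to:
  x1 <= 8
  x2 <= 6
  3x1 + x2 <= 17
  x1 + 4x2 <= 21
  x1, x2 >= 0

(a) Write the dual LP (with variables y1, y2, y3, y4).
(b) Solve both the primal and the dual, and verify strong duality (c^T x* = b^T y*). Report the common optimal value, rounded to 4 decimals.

The standard primal-dual pair for 'max c^T x s.t. A x <= b, x >= 0' is:
  Dual:  min b^T y  s.t.  A^T y >= c,  y >= 0.

So the dual LP is:
  minimize  8y1 + 6y2 + 17y3 + 21y4
  subject to:
    y1 + 3y3 + y4 >= 5
    y2 + y3 + 4y4 >= 5
    y1, y2, y3, y4 >= 0

Solving the primal: x* = (4.2727, 4.1818).
  primal value c^T x* = 42.2727.
Solving the dual: y* = (0, 0, 1.3636, 0.9091).
  dual value b^T y* = 42.2727.
Strong duality: c^T x* = b^T y*. Confirmed.

42.2727


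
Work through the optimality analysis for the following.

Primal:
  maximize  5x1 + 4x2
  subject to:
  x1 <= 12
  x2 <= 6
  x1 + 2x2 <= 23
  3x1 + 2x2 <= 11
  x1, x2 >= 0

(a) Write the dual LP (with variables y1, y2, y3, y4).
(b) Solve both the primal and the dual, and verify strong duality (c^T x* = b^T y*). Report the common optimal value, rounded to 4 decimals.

The standard primal-dual pair for 'max c^T x s.t. A x <= b, x >= 0' is:
  Dual:  min b^T y  s.t.  A^T y >= c,  y >= 0.

So the dual LP is:
  minimize  12y1 + 6y2 + 23y3 + 11y4
  subject to:
    y1 + y3 + 3y4 >= 5
    y2 + 2y3 + 2y4 >= 4
    y1, y2, y3, y4 >= 0

Solving the primal: x* = (0, 5.5).
  primal value c^T x* = 22.
Solving the dual: y* = (0, 0, 0, 2).
  dual value b^T y* = 22.
Strong duality: c^T x* = b^T y*. Confirmed.

22


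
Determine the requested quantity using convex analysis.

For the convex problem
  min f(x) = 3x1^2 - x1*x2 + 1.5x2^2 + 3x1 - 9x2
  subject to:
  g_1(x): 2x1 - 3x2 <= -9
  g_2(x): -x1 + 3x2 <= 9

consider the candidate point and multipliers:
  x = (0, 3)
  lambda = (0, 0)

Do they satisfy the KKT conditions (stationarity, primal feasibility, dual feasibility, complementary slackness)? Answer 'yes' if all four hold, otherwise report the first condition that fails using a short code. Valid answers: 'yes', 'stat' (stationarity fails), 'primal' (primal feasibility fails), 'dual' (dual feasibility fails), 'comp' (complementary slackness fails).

Gradient of f: grad f(x) = Q x + c = (0, 0)
Constraint values g_i(x) = a_i^T x - b_i:
  g_1((0, 3)) = 0
  g_2((0, 3)) = 0
Stationarity residual: grad f(x) + sum_i lambda_i a_i = (0, 0)
  -> stationarity OK
Primal feasibility (all g_i <= 0): OK
Dual feasibility (all lambda_i >= 0): OK
Complementary slackness (lambda_i * g_i(x) = 0 for all i): OK

Verdict: yes, KKT holds.

yes


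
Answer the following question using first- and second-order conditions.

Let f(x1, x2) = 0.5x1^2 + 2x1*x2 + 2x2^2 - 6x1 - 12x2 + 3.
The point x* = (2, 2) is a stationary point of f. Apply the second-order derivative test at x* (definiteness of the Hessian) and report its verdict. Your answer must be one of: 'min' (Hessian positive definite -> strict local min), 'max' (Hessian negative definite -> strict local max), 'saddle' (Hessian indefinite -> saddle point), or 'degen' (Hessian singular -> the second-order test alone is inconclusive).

Compute the Hessian H = grad^2 f:
  H = [[1, 2], [2, 4]]
Verify stationarity: grad f(x*) = H x* + g = (0, 0).
Eigenvalues of H: 0, 5.
H has a zero eigenvalue (singular; positive semidefinite but not definite), so H is neither positive definite, negative definite, nor indefinite. The second-order test alone is inconclusive -> degen.
(Indeed, f is constant along the null direction of H through x*, so x* is not a strict local extremum.)

degen


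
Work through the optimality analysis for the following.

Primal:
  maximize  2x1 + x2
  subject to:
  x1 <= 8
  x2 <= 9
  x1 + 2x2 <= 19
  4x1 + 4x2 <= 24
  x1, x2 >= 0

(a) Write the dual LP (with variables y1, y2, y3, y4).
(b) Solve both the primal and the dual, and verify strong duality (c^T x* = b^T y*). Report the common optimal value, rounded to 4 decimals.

The standard primal-dual pair for 'max c^T x s.t. A x <= b, x >= 0' is:
  Dual:  min b^T y  s.t.  A^T y >= c,  y >= 0.

So the dual LP is:
  minimize  8y1 + 9y2 + 19y3 + 24y4
  subject to:
    y1 + y3 + 4y4 >= 2
    y2 + 2y3 + 4y4 >= 1
    y1, y2, y3, y4 >= 0

Solving the primal: x* = (6, 0).
  primal value c^T x* = 12.
Solving the dual: y* = (0, 0, 0, 0.5).
  dual value b^T y* = 12.
Strong duality: c^T x* = b^T y*. Confirmed.

12


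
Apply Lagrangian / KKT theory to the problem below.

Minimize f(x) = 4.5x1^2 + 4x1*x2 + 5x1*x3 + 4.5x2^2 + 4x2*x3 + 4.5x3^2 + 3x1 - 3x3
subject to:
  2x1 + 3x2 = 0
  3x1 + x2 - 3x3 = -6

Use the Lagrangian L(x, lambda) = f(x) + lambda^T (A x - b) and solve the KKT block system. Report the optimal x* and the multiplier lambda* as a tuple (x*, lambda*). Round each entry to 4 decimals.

Form the Lagrangian:
  L(x, lambda) = (1/2) x^T Q x + c^T x + lambda^T (A x - b)
Stationarity (grad_x L = 0): Q x + c + A^T lambda = 0.
Primal feasibility: A x = b.

This gives the KKT block system:
  [ Q   A^T ] [ x     ]   [-c ]
  [ A    0  ] [ lambda ] = [ b ]

Solving the linear system:
  x*      = (-1.1549, 0.7699, 1.1018)
  lambda* = (-2.708, 1.4071)
  f(x*)   = 0.8363

x* = (-1.1549, 0.7699, 1.1018), lambda* = (-2.708, 1.4071)


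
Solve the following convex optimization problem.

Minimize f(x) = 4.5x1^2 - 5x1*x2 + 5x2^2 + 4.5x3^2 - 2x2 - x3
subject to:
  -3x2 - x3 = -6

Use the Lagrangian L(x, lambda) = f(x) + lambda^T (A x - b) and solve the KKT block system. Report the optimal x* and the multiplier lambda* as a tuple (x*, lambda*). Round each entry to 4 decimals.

Form the Lagrangian:
  L(x, lambda) = (1/2) x^T Q x + c^T x + lambda^T (A x - b)
Stationarity (grad_x L = 0): Q x + c + A^T lambda = 0.
Primal feasibility: A x = b.

This gives the KKT block system:
  [ Q   A^T ] [ x     ]   [-c ]
  [ A    0  ] [ lambda ] = [ b ]

Solving the linear system:
  x*      = (1.0139, 1.8249, 0.5252)
  lambda* = (3.7267)
  f(x*)   = 9.0926

x* = (1.0139, 1.8249, 0.5252), lambda* = (3.7267)


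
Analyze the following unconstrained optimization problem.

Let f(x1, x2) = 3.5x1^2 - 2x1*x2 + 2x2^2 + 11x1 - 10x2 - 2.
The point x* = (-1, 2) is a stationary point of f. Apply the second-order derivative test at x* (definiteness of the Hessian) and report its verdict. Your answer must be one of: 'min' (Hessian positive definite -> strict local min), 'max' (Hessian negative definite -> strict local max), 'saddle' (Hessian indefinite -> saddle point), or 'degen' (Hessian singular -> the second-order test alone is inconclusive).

Compute the Hessian H = grad^2 f:
  H = [[7, -2], [-2, 4]]
Verify stationarity: grad f(x*) = H x* + g = (0, 0).
Eigenvalues of H: 3, 8.
Both eigenvalues > 0, so H is positive definite -> x* is a strict local min.

min


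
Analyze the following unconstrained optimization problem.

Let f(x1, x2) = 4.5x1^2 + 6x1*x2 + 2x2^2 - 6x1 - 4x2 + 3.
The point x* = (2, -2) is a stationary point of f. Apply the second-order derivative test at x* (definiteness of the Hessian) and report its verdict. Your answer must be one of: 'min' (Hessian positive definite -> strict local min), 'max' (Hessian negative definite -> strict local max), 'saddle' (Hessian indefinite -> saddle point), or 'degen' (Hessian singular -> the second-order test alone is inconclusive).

Compute the Hessian H = grad^2 f:
  H = [[9, 6], [6, 4]]
Verify stationarity: grad f(x*) = H x* + g = (0, 0).
Eigenvalues of H: 0, 13.
H has a zero eigenvalue (singular; positive semidefinite but not definite), so H is neither positive definite, negative definite, nor indefinite. The second-order test alone is inconclusive -> degen.
(Indeed, f is constant along the null direction of H through x*, so x* is not a strict local extremum.)

degen


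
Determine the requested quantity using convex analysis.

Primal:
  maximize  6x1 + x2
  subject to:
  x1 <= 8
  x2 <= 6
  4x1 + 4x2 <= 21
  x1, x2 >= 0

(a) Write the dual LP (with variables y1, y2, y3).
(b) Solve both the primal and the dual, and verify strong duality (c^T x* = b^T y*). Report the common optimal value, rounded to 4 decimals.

The standard primal-dual pair for 'max c^T x s.t. A x <= b, x >= 0' is:
  Dual:  min b^T y  s.t.  A^T y >= c,  y >= 0.

So the dual LP is:
  minimize  8y1 + 6y2 + 21y3
  subject to:
    y1 + 4y3 >= 6
    y2 + 4y3 >= 1
    y1, y2, y3 >= 0

Solving the primal: x* = (5.25, 0).
  primal value c^T x* = 31.5.
Solving the dual: y* = (0, 0, 1.5).
  dual value b^T y* = 31.5.
Strong duality: c^T x* = b^T y*. Confirmed.

31.5


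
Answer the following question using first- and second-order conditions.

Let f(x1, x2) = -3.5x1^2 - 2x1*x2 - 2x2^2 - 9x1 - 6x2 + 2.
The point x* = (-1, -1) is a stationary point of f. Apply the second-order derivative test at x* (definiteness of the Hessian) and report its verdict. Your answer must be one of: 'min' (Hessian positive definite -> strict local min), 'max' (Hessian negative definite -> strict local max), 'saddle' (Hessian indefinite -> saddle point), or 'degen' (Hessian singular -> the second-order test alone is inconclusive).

Compute the Hessian H = grad^2 f:
  H = [[-7, -2], [-2, -4]]
Verify stationarity: grad f(x*) = H x* + g = (0, 0).
Eigenvalues of H: -8, -3.
Both eigenvalues < 0, so H is negative definite -> x* is a strict local max.

max


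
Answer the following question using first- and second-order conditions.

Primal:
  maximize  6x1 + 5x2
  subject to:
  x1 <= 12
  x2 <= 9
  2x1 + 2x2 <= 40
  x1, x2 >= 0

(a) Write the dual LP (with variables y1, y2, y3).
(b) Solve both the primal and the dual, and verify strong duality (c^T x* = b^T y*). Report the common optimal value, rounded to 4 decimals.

The standard primal-dual pair for 'max c^T x s.t. A x <= b, x >= 0' is:
  Dual:  min b^T y  s.t.  A^T y >= c,  y >= 0.

So the dual LP is:
  minimize  12y1 + 9y2 + 40y3
  subject to:
    y1 + 2y3 >= 6
    y2 + 2y3 >= 5
    y1, y2, y3 >= 0

Solving the primal: x* = (12, 8).
  primal value c^T x* = 112.
Solving the dual: y* = (1, 0, 2.5).
  dual value b^T y* = 112.
Strong duality: c^T x* = b^T y*. Confirmed.

112
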